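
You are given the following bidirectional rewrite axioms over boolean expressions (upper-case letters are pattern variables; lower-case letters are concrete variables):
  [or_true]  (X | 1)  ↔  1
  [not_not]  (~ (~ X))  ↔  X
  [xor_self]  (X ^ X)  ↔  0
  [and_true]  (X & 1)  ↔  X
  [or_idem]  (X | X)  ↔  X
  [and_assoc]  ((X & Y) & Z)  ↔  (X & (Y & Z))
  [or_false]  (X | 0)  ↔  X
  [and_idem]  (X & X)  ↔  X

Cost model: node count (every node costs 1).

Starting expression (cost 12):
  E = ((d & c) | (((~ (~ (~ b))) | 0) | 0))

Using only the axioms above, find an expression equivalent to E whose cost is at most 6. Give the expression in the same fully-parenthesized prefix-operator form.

(1) (~ (~ b))  =[not_not →]=  b    ⊢ ((d & c) | (((~ b) | 0) | 0))
(2) ((~ b) | 0)  =[or_false →]=  (~ b)    ⊢ ((d & c) | ((~ b) | 0))
(3) ((~ b) | 0)  =[or_false →]=  (~ b)    ⊢ cost 6, within 6

((d & c) | (~ b))   [cost 6]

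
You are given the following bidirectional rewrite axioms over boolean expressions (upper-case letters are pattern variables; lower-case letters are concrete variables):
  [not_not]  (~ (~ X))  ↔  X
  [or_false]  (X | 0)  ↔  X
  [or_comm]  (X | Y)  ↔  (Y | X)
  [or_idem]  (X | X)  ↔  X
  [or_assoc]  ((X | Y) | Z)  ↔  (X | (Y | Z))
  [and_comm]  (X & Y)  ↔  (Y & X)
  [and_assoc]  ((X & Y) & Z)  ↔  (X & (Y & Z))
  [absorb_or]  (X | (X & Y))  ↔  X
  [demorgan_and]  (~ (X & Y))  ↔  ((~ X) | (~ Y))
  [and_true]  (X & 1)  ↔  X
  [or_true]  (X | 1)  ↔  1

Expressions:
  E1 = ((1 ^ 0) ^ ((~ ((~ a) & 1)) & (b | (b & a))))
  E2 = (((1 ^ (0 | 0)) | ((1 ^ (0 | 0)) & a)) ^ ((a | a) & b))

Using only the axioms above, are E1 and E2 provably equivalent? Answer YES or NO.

(1) ((~ a) & 1)  =[and_true →]=  (~ a)    ⊢ ((1 ^ 0) ^ ((~ (~ a)) & (b | (b & a))))
(2) (b | (b & a))  =[absorb_or →]=  b    ⊢ ((1 ^ 0) ^ ((~ (~ a)) & b))
(3) (~ (~ a))  =[not_not →]=  a    ⊢ ((1 ^ 0) ^ (a & b))
(4) 0  =[or_idem ←]=  (0 | 0)    ⊢ ((1 ^ (0 | 0)) ^ (a & b))
(5) (1 ^ (0 | 0))  =[absorb_or ←]=  ((1 ^ (0 | 0)) | ((1 ^ (0 | 0)) & a))    ⊢ (((1 ^ (0 | 0)) | ((1 ^ (0 | 0)) & a)) ^ (a & b))
(6) a  =[or_idem ←]=  (a | a)    ⊢ E2

YES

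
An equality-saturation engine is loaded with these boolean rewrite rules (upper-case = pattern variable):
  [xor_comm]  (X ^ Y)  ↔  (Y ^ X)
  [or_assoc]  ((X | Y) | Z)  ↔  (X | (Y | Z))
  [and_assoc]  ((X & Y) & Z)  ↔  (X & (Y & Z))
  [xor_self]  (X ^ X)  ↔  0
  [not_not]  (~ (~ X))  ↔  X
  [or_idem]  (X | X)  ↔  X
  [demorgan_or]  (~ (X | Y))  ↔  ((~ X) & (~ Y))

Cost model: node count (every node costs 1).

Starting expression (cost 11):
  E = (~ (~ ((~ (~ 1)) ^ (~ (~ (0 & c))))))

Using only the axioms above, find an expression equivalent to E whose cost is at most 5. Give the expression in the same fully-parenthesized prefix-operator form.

(1) (~ (~ ((~ (~ 1)) ^ (~ (~ (0 & c))))))  =[not_not →]=  ((~ (~ 1)) ^ (~ (~ (0 & c))))
(2) (~ (~ 1))  =[not_not →]=  1    ⊢ (1 ^ (~ (~ (0 & c))))
(3) (~ (~ (0 & c)))  =[not_not →]=  (0 & c)    ⊢ cost 5, within 5

(1 ^ (0 & c))   [cost 5]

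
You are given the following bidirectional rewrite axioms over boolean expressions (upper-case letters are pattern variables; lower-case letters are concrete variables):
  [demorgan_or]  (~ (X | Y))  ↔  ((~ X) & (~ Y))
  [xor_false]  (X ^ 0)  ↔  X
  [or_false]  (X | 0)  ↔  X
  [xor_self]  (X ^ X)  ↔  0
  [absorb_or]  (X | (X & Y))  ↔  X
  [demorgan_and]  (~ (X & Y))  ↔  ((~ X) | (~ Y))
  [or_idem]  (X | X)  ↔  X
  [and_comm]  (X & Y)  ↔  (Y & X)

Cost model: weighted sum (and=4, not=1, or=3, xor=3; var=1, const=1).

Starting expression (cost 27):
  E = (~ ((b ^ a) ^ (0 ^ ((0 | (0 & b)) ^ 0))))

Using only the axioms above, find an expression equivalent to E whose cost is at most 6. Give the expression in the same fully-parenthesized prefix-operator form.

(1) ((0 | (0 & b)) ^ 0)  =[xor_false →]=  (0 | (0 & b))    ⊢ (~ ((b ^ a) ^ (0 ^ (0 | (0 & b)))))
(2) (0 | (0 & b))  =[absorb_or →]=  0    ⊢ (~ ((b ^ a) ^ (0 ^ 0)))
(3) (0 ^ 0)  =[xor_false →]=  0    ⊢ (~ ((b ^ a) ^ 0))
(4) ((b ^ a) ^ 0)  =[xor_false →]=  (b ^ a)    ⊢ cost 6, within 6

(~ (b ^ a))   [cost 6]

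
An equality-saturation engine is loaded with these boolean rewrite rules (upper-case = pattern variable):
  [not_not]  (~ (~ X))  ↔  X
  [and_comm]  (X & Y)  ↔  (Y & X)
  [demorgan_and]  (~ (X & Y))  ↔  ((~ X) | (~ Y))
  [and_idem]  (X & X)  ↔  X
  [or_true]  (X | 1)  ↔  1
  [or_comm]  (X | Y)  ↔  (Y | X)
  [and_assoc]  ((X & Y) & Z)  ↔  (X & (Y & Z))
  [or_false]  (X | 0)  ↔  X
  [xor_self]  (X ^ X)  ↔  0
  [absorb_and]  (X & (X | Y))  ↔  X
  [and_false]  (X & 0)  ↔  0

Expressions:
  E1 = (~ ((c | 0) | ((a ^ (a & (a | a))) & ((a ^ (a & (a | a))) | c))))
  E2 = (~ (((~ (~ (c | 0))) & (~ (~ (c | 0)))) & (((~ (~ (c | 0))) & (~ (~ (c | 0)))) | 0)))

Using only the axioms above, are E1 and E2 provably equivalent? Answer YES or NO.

YES

(1) ((a ^ (a & (a | a))) & ((a ^ (a & (a | a))) | c))  =[absorb_and →]=  (a ^ (a & (a | a)))    ⊢ (~ ((c | 0) | (a ^ (a & (a | a)))))
(2) (a & (a | a))  =[absorb_and →]=  a    ⊢ (~ ((c | 0) | (a ^ a)))
(3) (a ^ a)  =[xor_self →]=  0    ⊢ (~ ((c | 0) | 0))
(4) (c | 0)  =[or_false →]=  c    ⊢ (~ (c | 0))
(5) (c | 0)  =[not_not ←]=  (~ (~ (c | 0)))    ⊢ (~ (~ (~ (c | 0))))
(6) (~ (~ (c | 0)))  =[and_idem ←]=  ((~ (~ (c | 0))) & (~ (~ (c | 0))))    ⊢ (~ ((~ (~ (c | 0))) & (~ (~ (c | 0)))))
(7) ((~ (~ (c | 0))) & (~ (~ (c | 0))))  =[absorb_and ←]=  (((~ (~ (c | 0))) & (~ (~ (c | 0)))) & (((~ (~ (c | 0))) & (~ (~ (c | 0)))) | 0))    ⊢ E2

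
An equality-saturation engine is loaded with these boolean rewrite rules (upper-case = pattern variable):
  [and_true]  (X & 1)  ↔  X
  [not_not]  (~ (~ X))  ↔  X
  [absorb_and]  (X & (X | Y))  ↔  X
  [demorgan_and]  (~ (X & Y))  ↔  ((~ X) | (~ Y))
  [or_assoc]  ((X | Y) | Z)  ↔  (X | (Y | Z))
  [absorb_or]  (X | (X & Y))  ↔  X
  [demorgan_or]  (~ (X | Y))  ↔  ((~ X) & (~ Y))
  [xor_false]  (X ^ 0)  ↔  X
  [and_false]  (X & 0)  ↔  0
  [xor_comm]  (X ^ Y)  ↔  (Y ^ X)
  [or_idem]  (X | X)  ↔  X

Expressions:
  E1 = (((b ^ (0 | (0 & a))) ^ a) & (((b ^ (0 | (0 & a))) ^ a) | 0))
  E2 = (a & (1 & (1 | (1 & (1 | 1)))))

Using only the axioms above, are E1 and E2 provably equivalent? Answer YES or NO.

The axioms are sound identities: if E1 ↔* E2 then E1 and E2 evaluate identically under any assignment.
Under a=0, b=1: E1 evaluates to 1, E2 to 0. Distinct ⇒ no rewrite sequence connects them.

NO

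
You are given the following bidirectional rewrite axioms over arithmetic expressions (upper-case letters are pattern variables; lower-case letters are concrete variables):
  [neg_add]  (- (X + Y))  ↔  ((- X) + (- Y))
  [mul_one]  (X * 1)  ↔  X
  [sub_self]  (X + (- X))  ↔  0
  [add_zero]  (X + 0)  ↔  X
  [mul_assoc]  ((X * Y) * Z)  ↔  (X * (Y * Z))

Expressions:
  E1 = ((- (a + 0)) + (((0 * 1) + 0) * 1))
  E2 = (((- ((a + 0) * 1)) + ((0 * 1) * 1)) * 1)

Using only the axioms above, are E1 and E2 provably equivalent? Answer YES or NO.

(1) (0 * 1)  =[mul_one →]=  0    ⊢ ((- (a + 0)) + ((0 + 0) * 1))
(2) (a + 0)  =[add_zero →]=  a    ⊢ ((- a) + ((0 + 0) * 1))
(3) (0 + 0)  =[add_zero →]=  0    ⊢ ((- a) + (0 * 1))
(4) ((- a) + (0 * 1))  =[mul_one ←]=  (((- a) + (0 * 1)) * 1)
(5) 0  =[mul_one ←]=  (0 * 1)    ⊢ (((- a) + ((0 * 1) * 1)) * 1)
(6) a  =[mul_one ←]=  (a * 1)    ⊢ (((- (a * 1)) + ((0 * 1) * 1)) * 1)
(7) a  =[add_zero ←]=  (a + 0)    ⊢ E2

YES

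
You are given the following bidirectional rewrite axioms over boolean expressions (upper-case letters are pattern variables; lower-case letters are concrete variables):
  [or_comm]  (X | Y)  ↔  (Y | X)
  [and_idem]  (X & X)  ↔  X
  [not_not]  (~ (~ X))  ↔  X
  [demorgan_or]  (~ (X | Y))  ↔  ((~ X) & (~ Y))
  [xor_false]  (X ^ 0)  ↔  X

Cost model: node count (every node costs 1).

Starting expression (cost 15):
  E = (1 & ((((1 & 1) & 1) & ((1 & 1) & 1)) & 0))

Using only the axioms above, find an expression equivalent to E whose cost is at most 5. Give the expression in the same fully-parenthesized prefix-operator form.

(1 & (1 & 0))   [cost 5]

1. [and_idem →] (((1 & 1) & 1) & ((1 & 1) & 1))  →  ((1 & 1) & 1);  E = (1 & (((1 & 1) & 1) & 0))
2. [and_idem →] (1 & 1)  →  1;  E = (1 & ((1 & 1) & 0))
3. [and_idem →] (1 & 1)  →  1;  cost 5 ≤ 5, done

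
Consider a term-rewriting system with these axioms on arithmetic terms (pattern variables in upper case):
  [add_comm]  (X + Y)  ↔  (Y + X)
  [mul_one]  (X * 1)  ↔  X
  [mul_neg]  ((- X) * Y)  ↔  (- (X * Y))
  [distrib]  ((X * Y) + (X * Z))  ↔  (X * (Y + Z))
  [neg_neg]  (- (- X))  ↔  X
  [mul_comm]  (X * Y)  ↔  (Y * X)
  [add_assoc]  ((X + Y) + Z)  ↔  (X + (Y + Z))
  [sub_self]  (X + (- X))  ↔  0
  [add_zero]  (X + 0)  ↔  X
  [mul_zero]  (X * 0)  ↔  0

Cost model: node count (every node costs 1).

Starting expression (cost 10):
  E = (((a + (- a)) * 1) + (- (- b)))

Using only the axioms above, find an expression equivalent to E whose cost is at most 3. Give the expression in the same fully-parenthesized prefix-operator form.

(0 + b)   [cost 3]

step 1: sub_self (→) rewrites (a + (- a)) into 0, now ((0 * 1) + (- (- b)))
step 2: neg_neg (→) rewrites (- (- b)) into b, now ((0 * 1) + b)
step 3: mul_one (→) rewrites (0 * 1) into 0, reaching cost 3 (bound 3)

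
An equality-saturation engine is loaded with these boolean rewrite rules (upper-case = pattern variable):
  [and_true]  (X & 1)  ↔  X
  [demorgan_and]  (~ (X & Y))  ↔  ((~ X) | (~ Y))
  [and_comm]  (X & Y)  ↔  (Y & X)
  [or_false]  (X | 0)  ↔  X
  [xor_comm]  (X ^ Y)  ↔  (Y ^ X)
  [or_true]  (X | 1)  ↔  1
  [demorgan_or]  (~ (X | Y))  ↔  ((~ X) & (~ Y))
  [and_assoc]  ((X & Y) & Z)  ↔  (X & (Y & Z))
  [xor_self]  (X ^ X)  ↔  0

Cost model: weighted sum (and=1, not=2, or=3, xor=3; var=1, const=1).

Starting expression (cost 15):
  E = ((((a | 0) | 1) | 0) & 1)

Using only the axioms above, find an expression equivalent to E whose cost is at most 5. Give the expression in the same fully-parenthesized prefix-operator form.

(a | 1)   [cost 5]

step 1: or_false (→) rewrites (((a | 0) | 1) | 0) into ((a | 0) | 1), now (((a | 0) | 1) & 1)
step 2: or_false (→) rewrites (a | 0) into a, now ((a | 1) & 1)
step 3: and_true (→) rewrites ((a | 1) & 1) into (a | 1), reaching cost 5 (bound 5)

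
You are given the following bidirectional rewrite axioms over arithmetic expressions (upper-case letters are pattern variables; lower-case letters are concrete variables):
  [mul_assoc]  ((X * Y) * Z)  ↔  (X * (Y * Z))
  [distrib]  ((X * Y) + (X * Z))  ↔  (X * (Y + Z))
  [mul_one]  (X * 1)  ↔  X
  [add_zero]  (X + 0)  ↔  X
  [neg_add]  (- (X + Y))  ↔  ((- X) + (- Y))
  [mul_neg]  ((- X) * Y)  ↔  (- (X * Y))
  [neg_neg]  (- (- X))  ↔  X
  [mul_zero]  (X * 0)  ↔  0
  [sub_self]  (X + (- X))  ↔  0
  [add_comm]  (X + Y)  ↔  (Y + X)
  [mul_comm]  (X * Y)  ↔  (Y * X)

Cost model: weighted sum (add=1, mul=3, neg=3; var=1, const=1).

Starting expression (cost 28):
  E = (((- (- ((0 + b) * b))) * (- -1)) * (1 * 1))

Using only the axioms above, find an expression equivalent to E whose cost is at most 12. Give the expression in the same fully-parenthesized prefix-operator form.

((b * b) * (- -1))   [cost 12]

1. [neg_neg →] (- (- ((0 + b) * b)))  →  ((0 + b) * b);  E = ((((0 + b) * b) * (- -1)) * (1 * 1))
2. [mul_one →] (1 * 1)  →  1;  E = ((((0 + b) * b) * (- -1)) * 1)
3. [add_comm →] (0 + b)  →  (b + 0);  E = ((((b + 0) * b) * (- -1)) * 1)
4. [mul_one →] ((((b + 0) * b) * (- -1)) * 1)  →  (((b + 0) * b) * (- -1))
5. [add_zero →] (b + 0)  →  b;  cost 12 ≤ 12, done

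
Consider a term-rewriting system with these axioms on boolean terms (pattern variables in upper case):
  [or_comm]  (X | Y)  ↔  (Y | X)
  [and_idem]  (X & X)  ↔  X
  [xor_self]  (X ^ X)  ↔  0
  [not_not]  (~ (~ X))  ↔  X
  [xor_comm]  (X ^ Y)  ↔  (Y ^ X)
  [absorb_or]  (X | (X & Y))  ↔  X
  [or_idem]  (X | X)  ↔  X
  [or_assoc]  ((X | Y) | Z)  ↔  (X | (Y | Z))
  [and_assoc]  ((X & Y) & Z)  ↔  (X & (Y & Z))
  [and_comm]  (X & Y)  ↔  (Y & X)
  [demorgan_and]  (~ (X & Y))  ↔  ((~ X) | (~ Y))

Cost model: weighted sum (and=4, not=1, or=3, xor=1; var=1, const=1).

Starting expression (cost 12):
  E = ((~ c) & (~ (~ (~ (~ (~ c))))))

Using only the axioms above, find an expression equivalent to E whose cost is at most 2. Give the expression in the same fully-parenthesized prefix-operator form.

1. [not_not →] (~ (~ (~ (~ (~ c)))))  →  (~ (~ (~ c)));  E = ((~ c) & (~ (~ (~ c))))
2. [not_not →] (~ (~ (~ c)))  →  (~ c);  E = ((~ c) & (~ c))
3. [and_idem →] ((~ c) & (~ c))  →  (~ c);  cost 2 ≤ 2, done

(~ c)   [cost 2]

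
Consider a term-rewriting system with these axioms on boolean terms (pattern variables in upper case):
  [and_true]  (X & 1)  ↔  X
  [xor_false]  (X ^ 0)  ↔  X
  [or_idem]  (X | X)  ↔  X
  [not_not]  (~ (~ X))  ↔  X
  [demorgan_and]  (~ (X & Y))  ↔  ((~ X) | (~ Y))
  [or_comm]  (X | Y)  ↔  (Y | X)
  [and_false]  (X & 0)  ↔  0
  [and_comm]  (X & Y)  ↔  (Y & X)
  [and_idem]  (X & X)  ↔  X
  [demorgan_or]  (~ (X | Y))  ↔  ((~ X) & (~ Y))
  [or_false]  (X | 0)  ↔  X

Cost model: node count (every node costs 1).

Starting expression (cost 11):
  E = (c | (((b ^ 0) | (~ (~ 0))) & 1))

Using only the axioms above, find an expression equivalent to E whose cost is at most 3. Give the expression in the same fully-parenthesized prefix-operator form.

(c | b)   [cost 3]

1. [and_true →] (((b ^ 0) | (~ (~ 0))) & 1)  →  ((b ^ 0) | (~ (~ 0)));  E = (c | ((b ^ 0) | (~ (~ 0))))
2. [xor_false →] (b ^ 0)  →  b;  E = (c | (b | (~ (~ 0))))
3. [not_not →] (~ (~ 0))  →  0;  E = (c | (b | 0))
4. [or_false →] (b | 0)  →  b;  cost 3 ≤ 3, done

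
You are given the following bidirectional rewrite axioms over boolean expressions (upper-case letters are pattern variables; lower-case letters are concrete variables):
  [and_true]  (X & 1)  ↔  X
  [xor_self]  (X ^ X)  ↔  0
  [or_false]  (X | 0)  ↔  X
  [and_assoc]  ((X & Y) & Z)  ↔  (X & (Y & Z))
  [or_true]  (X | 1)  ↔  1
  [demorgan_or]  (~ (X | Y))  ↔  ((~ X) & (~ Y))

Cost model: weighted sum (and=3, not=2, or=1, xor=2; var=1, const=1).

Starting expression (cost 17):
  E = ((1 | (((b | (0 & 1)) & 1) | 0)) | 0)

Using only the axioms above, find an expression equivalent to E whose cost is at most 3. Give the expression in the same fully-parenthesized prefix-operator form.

step 1: or_false (→) rewrites (((b | (0 & 1)) & 1) | 0) into ((b | (0 & 1)) & 1), now ((1 | ((b | (0 & 1)) & 1)) | 0)
step 2: and_true (→) rewrites ((b | (0 & 1)) & 1) into (b | (0 & 1)), now ((1 | (b | (0 & 1))) | 0)
step 3: and_true (→) rewrites (0 & 1) into 0, now ((1 | (b | 0)) | 0)
step 4: or_false (→) rewrites (b | 0) into b, now ((1 | b) | 0)
step 5: or_false (→) rewrites ((1 | b) | 0) into (1 | b), reaching cost 3 (bound 3)

(1 | b)   [cost 3]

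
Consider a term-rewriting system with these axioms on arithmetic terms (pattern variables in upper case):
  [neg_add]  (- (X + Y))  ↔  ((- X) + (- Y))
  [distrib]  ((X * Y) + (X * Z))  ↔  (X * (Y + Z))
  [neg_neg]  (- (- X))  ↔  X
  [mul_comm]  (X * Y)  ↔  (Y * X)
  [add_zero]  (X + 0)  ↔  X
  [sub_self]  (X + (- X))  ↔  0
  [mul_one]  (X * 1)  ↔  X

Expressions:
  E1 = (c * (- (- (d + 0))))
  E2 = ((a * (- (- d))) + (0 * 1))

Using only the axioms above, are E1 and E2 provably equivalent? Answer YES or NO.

NO

Every axiom is a valid identity, so a rewrite proof would force E1 and E2 to agree under every assignment.
At a=0, c=1, d=1: E1 = 1 but E2 = 0; they differ, so no derivation exists.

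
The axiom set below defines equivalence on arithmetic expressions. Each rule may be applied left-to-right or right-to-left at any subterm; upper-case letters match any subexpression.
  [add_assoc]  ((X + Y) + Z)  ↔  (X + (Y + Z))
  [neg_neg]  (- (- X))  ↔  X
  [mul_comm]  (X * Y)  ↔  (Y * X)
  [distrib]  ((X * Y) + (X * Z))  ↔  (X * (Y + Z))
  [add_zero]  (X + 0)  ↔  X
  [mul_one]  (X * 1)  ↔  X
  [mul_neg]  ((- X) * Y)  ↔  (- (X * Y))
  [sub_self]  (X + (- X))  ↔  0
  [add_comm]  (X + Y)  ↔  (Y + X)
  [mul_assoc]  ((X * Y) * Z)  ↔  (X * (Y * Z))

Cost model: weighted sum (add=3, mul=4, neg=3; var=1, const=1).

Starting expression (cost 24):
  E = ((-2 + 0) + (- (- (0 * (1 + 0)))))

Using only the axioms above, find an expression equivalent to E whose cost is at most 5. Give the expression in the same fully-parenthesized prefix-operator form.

1. [add_zero →] (1 + 0)  →  1;  E = ((-2 + 0) + (- (- (0 * 1))))
2. [mul_one →] (0 * 1)  →  0;  E = ((-2 + 0) + (- (- 0)))
3. [neg_neg →] (- (- 0))  →  0;  E = ((-2 + 0) + 0)
4. [add_zero →] ((-2 + 0) + 0)  →  (-2 + 0);  cost 5 ≤ 5, done

(-2 + 0)   [cost 5]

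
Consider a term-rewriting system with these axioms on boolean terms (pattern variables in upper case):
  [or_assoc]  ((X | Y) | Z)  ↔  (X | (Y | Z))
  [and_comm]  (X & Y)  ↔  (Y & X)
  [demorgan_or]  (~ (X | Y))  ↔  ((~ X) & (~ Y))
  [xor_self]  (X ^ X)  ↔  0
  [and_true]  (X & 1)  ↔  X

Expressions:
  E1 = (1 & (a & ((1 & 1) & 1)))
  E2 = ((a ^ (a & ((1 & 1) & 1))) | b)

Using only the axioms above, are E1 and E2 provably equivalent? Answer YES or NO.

Every axiom is a valid identity, so a rewrite proof would force E1 and E2 to agree under every assignment.
At a=0, b=1: E1 = 0 but E2 = 1; they differ, so no derivation exists.

NO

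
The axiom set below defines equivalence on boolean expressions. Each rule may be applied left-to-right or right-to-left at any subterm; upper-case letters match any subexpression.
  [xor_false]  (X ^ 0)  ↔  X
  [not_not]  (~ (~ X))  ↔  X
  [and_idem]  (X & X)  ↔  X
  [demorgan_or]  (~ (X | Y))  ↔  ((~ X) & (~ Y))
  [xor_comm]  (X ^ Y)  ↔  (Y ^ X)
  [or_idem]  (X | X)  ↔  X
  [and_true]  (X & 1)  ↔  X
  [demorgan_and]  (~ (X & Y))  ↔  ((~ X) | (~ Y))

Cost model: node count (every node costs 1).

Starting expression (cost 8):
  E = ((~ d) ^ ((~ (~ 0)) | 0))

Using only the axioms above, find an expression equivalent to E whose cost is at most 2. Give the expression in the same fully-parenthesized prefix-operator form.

(~ d)   [cost 2]

step 1: not_not (→) rewrites (~ (~ 0)) into 0, now ((~ d) ^ (0 | 0))
step 2: or_idem (→) rewrites (0 | 0) into 0, now ((~ d) ^ 0)
step 3: xor_false (→) rewrites ((~ d) ^ 0) into (~ d), reaching cost 2 (bound 2)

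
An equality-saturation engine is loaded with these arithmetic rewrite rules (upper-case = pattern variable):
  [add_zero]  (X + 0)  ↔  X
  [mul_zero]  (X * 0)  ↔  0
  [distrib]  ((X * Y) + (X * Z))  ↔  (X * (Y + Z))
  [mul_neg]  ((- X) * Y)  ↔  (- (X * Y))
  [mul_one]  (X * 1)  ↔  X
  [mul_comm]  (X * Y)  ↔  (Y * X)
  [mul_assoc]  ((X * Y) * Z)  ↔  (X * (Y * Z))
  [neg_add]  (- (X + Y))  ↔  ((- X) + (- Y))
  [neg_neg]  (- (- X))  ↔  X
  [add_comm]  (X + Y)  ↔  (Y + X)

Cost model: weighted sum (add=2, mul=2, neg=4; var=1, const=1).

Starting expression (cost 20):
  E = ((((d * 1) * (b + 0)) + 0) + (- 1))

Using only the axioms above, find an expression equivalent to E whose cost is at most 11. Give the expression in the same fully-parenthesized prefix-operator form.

((d * b) + (- 1))   [cost 11]

1. [add_zero →] (b + 0)  →  b;  E = ((((d * 1) * b) + 0) + (- 1))
2. [add_zero →] (((d * 1) * b) + 0)  →  ((d * 1) * b);  E = (((d * 1) * b) + (- 1))
3. [mul_one →] (d * 1)  →  d;  cost 11 ≤ 11, done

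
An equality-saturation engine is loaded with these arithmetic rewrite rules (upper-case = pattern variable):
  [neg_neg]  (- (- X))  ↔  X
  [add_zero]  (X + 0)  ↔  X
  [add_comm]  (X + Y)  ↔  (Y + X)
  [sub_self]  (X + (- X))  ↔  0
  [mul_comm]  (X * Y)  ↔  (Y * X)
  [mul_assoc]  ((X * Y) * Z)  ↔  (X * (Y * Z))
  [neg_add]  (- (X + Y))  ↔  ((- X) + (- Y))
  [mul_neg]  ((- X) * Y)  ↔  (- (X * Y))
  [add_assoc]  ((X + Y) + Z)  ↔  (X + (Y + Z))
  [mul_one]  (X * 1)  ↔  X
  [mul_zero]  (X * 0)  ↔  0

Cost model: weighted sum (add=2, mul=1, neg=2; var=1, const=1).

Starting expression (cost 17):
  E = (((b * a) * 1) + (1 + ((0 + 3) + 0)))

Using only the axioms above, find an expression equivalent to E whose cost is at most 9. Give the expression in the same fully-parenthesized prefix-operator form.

(1) ((0 + 3) + 0)  =[add_zero →]=  (0 + 3)    ⊢ (((b * a) * 1) + (1 + (0 + 3)))
(2) ((b * a) * 1)  =[mul_one →]=  (b * a)    ⊢ ((b * a) + (1 + (0 + 3)))
(3) (b * a)  =[mul_comm →]=  (a * b)    ⊢ ((a * b) + (1 + (0 + 3)))
(4) (0 + 3)  =[add_comm →]=  (3 + 0)    ⊢ ((a * b) + (1 + (3 + 0)))
(5) (3 + 0)  =[add_zero →]=  3    ⊢ cost 9, within 9

((a * b) + (1 + 3))   [cost 9]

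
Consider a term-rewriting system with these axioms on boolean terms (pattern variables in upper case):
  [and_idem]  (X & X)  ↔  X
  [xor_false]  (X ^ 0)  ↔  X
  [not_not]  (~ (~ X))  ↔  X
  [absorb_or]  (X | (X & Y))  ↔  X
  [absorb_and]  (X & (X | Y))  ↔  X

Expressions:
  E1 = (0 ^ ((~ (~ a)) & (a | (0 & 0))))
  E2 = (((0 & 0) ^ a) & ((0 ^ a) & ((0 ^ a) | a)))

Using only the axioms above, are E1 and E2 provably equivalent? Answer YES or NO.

YES

1. [and_idem →] (0 & 0)  →  0;  E1 = (0 ^ ((~ (~ a)) & (a | 0)))
2. [not_not →] (~ (~ a))  →  a;  E1 = (0 ^ (a & (a | 0)))
3. [absorb_and →] (a & (a | 0))  →  a;  E1 = (0 ^ a)
4. [and_idem ←] (0 ^ a)  →  ((0 ^ a) & (0 ^ a))
5. [and_idem ←] 0  →  (0 & 0);  E1 = (((0 & 0) ^ a) & (0 ^ a))
6. [absorb_and ←] (0 ^ a)  →  ((0 ^ a) & ((0 ^ a) | a));  this is E2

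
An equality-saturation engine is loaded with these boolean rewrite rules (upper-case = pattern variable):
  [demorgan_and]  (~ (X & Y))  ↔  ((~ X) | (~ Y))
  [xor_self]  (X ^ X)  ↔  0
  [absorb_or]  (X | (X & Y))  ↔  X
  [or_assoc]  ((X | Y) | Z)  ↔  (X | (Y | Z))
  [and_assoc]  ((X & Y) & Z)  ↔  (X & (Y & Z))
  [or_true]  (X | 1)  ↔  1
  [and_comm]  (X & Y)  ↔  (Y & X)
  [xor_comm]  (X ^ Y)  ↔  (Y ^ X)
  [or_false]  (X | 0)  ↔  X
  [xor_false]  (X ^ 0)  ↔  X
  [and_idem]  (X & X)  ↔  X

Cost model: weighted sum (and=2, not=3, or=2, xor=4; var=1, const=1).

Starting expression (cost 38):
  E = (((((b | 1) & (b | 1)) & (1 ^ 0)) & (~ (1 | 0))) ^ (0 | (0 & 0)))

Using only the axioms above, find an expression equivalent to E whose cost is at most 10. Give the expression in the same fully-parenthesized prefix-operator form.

((1 & 1) & (~ 1))   [cost 10]

step 1: and_idem (→) rewrites ((b | 1) & (b | 1)) into (b | 1), now ((((b | 1) & (1 ^ 0)) & (~ (1 | 0))) ^ (0 | (0 & 0)))
step 2: or_true (→) rewrites (b | 1) into 1, now (((1 & (1 ^ 0)) & (~ (1 | 0))) ^ (0 | (0 & 0)))
step 3: absorb_or (→) rewrites (0 | (0 & 0)) into 0, now (((1 & (1 ^ 0)) & (~ (1 | 0))) ^ 0)
step 4: xor_false (→) rewrites (1 ^ 0) into 1, now (((1 & 1) & (~ (1 | 0))) ^ 0)
step 5: or_false (→) rewrites (1 | 0) into 1, now (((1 & 1) & (~ 1)) ^ 0)
step 6: xor_false (→) rewrites (((1 & 1) & (~ 1)) ^ 0) into ((1 & 1) & (~ 1)), reaching cost 10 (bound 10)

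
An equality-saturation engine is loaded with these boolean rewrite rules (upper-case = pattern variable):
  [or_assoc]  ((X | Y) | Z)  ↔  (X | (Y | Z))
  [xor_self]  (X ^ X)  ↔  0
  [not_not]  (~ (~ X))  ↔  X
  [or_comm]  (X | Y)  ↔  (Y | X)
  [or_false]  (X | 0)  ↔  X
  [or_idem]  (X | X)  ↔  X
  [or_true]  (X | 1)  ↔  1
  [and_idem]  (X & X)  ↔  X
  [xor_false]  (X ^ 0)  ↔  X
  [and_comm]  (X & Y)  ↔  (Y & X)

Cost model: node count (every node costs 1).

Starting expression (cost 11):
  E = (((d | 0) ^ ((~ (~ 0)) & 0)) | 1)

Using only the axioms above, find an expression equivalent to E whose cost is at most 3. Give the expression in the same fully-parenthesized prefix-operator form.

(d | 1)   [cost 3]

step 1: not_not (→) rewrites (~ (~ 0)) into 0, now (((d | 0) ^ (0 & 0)) | 1)
step 2: or_false (→) rewrites (d | 0) into d, now ((d ^ (0 & 0)) | 1)
step 3: and_idem (→) rewrites (0 & 0) into 0, now ((d ^ 0) | 1)
step 4: xor_false (→) rewrites (d ^ 0) into d, reaching cost 3 (bound 3)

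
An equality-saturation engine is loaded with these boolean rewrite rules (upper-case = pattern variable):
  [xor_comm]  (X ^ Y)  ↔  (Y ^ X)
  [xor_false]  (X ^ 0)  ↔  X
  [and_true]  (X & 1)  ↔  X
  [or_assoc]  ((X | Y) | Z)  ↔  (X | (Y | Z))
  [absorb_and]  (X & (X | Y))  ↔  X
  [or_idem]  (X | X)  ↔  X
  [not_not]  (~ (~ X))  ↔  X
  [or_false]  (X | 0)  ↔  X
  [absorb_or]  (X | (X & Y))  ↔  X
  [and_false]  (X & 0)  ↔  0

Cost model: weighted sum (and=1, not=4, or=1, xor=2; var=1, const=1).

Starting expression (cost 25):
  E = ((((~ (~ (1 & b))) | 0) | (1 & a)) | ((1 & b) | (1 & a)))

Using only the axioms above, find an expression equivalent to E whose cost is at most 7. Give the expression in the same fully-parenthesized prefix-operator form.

((1 & b) | (1 & a))   [cost 7]

(1) (~ (~ (1 & b)))  =[not_not →]=  (1 & b)    ⊢ ((((1 & b) | 0) | (1 & a)) | ((1 & b) | (1 & a)))
(2) ((1 & b) | 0)  =[or_false →]=  (1 & b)    ⊢ (((1 & b) | (1 & a)) | ((1 & b) | (1 & a)))
(3) (((1 & b) | (1 & a)) | ((1 & b) | (1 & a)))  =[or_idem →]=  ((1 & b) | (1 & a))    ⊢ cost 7, within 7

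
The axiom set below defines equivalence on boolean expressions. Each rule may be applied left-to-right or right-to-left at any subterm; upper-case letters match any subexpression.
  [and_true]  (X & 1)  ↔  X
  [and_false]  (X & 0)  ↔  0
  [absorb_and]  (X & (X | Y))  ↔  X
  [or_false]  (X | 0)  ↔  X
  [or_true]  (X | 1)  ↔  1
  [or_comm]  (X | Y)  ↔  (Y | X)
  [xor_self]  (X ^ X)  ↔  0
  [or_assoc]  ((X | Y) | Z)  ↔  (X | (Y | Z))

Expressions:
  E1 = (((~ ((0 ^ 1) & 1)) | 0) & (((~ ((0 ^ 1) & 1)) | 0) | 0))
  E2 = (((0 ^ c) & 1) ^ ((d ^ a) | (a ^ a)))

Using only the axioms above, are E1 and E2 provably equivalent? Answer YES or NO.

NO

All listed rules preserve value, hence provable equivalence implies equal values everywhere; look for a separating assignment.
a=0, c=0, d=1 gives E1 ↦ 0, E2 ↦ 1; values differ ⇒ not provably equivalent.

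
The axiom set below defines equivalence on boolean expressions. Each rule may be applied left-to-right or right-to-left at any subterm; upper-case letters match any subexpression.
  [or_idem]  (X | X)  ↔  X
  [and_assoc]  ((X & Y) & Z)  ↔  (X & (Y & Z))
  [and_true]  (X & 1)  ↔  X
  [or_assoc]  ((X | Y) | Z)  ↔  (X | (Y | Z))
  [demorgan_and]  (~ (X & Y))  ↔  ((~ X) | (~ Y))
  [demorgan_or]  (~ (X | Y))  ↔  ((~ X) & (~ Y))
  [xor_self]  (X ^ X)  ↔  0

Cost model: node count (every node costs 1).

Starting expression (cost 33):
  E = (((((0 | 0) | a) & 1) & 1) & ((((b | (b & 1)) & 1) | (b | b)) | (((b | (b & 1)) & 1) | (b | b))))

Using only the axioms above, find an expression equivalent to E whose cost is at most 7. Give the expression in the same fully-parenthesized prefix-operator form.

(1) ((((b | (b & 1)) & 1) | (b | b)) | (((b | (b & 1)) & 1) | (b | b)))  =[or_idem →]=  (((b | (b & 1)) & 1) | (b | b))    ⊢ (((((0 | 0) | a) & 1) & 1) & (((b | (b & 1)) & 1) | (b | b)))
(2) ((b | (b & 1)) & 1)  =[and_true →]=  (b | (b & 1))    ⊢ (((((0 | 0) | a) & 1) & 1) & ((b | (b & 1)) | (b | b)))
(3) (((0 | 0) | a) & 1)  =[and_true →]=  ((0 | 0) | a)    ⊢ ((((0 | 0) | a) & 1) & ((b | (b & 1)) | (b | b)))
(4) (0 | 0)  =[or_idem →]=  0    ⊢ (((0 | a) & 1) & ((b | (b & 1)) | (b | b)))
(5) (b & 1)  =[and_true →]=  b    ⊢ (((0 | a) & 1) & ((b | b) | (b | b)))
(6) ((0 | a) & 1)  =[and_true →]=  (0 | a)    ⊢ ((0 | a) & ((b | b) | (b | b)))
(7) ((b | b) | (b | b))  =[or_idem →]=  (b | b)    ⊢ cost 7, within 7

((0 | a) & (b | b))   [cost 7]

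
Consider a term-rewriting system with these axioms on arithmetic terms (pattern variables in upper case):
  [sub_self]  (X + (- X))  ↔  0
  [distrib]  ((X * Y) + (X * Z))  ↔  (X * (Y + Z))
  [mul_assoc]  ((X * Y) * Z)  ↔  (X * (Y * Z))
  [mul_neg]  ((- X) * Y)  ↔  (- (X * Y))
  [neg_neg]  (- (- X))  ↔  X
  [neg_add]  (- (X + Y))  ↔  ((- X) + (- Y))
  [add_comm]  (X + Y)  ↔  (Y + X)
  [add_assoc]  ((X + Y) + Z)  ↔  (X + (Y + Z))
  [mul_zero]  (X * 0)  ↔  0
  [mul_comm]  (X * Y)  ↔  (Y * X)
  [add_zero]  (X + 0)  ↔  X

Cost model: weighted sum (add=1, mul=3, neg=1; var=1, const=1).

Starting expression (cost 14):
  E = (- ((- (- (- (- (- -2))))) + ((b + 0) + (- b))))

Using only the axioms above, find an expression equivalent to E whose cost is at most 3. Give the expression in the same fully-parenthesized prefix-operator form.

step 1: neg_neg (→) rewrites (- (- (- -2))) into (- -2), now (- ((- (- (- -2))) + ((b + 0) + (- b))))
step 2: add_zero (→) rewrites (b + 0) into b, now (- ((- (- (- -2))) + (b + (- b))))
step 3: sub_self (→) rewrites (b + (- b)) into 0, now (- ((- (- (- -2))) + 0))
step 4: neg_neg (→) rewrites (- (- -2)) into -2, now (- ((- -2) + 0))
step 5: add_zero (→) rewrites ((- -2) + 0) into (- -2), reaching cost 3 (bound 3)

(- (- -2))   [cost 3]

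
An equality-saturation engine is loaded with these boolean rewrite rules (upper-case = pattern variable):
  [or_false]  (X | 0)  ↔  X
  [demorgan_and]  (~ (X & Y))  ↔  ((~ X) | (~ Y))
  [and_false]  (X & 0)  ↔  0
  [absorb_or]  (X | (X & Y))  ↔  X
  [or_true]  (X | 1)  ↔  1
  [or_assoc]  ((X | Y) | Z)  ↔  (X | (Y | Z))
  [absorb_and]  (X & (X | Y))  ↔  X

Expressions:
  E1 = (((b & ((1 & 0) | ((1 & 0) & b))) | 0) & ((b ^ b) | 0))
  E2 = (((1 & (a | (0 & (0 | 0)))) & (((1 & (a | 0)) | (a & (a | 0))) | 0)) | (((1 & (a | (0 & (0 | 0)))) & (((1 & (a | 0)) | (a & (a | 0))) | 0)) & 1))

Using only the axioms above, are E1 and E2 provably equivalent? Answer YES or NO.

NO

The axioms are sound identities: if E1 ↔* E2 then E1 and E2 evaluate identically under any assignment.
Under a=1, b=0: E1 evaluates to 0, E2 to 1. Distinct ⇒ no rewrite sequence connects them.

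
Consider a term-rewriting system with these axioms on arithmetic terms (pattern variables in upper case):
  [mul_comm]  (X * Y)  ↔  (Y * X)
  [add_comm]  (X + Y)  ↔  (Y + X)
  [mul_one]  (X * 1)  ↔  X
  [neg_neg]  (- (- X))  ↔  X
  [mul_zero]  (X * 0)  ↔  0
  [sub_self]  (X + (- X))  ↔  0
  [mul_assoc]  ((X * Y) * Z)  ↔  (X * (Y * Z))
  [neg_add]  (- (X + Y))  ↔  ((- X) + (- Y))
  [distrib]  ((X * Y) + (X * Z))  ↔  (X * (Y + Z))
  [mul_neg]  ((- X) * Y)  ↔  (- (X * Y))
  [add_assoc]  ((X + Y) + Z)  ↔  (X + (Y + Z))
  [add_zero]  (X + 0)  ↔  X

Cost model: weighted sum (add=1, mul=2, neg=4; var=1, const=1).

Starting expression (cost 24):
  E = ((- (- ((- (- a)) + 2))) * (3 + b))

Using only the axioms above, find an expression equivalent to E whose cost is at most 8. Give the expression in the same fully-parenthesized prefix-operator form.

((a + 2) * (b + 3))   [cost 8]

(1) (- (- ((- (- a)) + 2)))  =[neg_neg →]=  ((- (- a)) + 2)    ⊢ (((- (- a)) + 2) * (3 + b))
(2) (3 + b)  =[add_comm →]=  (b + 3)    ⊢ (((- (- a)) + 2) * (b + 3))
(3) (- (- a))  =[neg_neg →]=  a    ⊢ cost 8, within 8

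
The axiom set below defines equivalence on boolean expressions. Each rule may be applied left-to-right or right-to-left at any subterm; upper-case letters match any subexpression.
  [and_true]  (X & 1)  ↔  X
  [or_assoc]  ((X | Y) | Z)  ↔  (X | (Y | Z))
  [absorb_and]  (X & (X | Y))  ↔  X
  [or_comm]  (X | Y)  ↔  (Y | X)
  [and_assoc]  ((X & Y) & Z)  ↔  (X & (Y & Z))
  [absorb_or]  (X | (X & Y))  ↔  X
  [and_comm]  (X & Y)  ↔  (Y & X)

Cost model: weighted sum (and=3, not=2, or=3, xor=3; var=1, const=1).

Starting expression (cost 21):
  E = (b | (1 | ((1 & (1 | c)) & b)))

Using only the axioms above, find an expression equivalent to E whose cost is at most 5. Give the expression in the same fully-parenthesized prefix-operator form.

step 1: absorb_and (→) rewrites (1 & (1 | c)) into 1, now (b | (1 | (1 & b)))
step 2: or_comm (→) rewrites (b | (1 | (1 & b))) into ((1 | (1 & b)) | b)
step 3: absorb_or (→) rewrites (1 | (1 & b)) into 1, reaching cost 5 (bound 5)

(1 | b)   [cost 5]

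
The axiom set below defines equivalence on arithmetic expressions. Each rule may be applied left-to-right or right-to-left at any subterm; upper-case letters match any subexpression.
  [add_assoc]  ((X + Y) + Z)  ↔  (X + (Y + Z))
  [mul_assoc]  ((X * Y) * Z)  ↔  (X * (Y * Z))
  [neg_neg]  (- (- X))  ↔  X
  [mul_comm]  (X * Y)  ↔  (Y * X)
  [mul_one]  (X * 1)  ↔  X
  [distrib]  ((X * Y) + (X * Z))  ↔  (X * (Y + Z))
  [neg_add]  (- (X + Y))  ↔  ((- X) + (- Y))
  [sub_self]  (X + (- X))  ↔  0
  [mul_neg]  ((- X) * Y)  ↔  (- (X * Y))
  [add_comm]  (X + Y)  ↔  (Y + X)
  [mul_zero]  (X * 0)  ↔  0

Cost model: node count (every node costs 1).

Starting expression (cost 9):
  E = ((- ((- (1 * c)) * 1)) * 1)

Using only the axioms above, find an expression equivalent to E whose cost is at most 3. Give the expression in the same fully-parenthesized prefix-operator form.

(1) ((- (1 * c)) * 1)  =[mul_one →]=  (- (1 * c))    ⊢ ((- (- (1 * c))) * 1)
(2) (- (- (1 * c)))  =[neg_neg →]=  (1 * c)    ⊢ ((1 * c) * 1)
(3) ((1 * c) * 1)  =[mul_one →]=  (1 * c)    ⊢ cost 3, within 3

(1 * c)   [cost 3]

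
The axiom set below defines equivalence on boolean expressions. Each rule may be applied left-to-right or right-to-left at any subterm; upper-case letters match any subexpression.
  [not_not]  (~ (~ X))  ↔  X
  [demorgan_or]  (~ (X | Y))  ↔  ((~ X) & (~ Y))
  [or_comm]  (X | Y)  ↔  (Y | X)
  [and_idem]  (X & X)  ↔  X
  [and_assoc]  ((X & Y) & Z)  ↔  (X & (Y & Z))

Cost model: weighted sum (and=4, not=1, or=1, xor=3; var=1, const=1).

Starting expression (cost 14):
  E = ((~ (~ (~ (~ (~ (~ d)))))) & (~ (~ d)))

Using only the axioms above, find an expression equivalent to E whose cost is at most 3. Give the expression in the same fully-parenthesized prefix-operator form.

(1) (~ (~ (~ (~ (~ (~ d))))))  =[not_not →]=  (~ (~ (~ (~ d))))    ⊢ ((~ (~ (~ (~ d)))) & (~ (~ d)))
(2) (~ (~ d))  =[not_not →]=  d    ⊢ ((~ (~ d)) & (~ (~ d)))
(3) ((~ (~ d)) & (~ (~ d)))  =[and_idem →]=  (~ (~ d))    ⊢ cost 3, within 3

(~ (~ d))   [cost 3]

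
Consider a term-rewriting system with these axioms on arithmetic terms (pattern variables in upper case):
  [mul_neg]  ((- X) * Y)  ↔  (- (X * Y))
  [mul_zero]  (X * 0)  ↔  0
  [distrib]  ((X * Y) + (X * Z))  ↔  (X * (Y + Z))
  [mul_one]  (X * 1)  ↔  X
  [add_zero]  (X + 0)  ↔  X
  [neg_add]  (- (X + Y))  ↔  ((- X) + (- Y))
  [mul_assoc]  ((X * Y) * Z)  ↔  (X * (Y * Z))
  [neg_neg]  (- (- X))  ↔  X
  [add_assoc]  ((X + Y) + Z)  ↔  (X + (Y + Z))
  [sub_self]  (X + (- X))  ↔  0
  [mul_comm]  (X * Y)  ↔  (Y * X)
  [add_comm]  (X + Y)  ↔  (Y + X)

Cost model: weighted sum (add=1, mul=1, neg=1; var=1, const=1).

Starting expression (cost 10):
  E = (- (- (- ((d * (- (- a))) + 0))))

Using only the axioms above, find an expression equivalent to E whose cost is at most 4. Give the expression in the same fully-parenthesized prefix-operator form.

(- (d * a))   [cost 4]

1. [neg_neg →] (- (- a))  →  a;  E = (- (- (- ((d * a) + 0))))
2. [neg_neg →] (- (- (- ((d * a) + 0))))  →  (- ((d * a) + 0))
3. [add_zero →] ((d * a) + 0)  →  (d * a);  cost 4 ≤ 4, done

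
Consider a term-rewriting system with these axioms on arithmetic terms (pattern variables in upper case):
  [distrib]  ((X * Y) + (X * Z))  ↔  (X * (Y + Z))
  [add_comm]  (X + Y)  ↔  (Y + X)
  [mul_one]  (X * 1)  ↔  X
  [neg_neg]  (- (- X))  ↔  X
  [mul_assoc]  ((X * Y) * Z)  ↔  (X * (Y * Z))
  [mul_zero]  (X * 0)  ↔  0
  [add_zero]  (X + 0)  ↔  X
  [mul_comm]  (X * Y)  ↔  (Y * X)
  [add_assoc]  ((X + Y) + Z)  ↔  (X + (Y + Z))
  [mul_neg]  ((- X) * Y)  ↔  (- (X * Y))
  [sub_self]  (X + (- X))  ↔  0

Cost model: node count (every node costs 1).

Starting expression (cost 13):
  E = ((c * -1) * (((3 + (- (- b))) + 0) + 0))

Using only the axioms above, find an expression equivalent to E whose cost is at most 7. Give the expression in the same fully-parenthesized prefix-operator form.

1. [add_zero →] ((3 + (- (- b))) + 0)  →  (3 + (- (- b)));  E = ((c * -1) * ((3 + (- (- b))) + 0))
2. [neg_neg →] (- (- b))  →  b;  E = ((c * -1) * ((3 + b) + 0))
3. [add_zero →] ((3 + b) + 0)  →  (3 + b);  cost 7 ≤ 7, done

((c * -1) * (3 + b))   [cost 7]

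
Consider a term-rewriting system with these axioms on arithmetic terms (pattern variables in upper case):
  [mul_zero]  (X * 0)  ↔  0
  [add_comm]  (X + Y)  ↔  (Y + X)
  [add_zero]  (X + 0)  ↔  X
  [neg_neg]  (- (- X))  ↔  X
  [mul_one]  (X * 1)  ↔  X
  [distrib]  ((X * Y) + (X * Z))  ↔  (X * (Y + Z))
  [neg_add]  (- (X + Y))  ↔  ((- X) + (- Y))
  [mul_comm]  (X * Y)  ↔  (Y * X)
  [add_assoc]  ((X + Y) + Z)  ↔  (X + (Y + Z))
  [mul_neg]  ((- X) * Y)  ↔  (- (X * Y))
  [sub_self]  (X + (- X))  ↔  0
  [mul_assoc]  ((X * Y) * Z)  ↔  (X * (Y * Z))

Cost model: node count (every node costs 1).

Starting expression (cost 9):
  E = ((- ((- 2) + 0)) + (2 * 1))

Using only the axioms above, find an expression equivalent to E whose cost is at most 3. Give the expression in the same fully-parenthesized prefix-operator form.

(1) ((- 2) + 0)  =[add_zero →]=  (- 2)    ⊢ ((- (- 2)) + (2 * 1))
(2) (2 * 1)  =[mul_one →]=  2    ⊢ ((- (- 2)) + 2)
(3) (- (- 2))  =[neg_neg →]=  2    ⊢ cost 3, within 3

(2 + 2)   [cost 3]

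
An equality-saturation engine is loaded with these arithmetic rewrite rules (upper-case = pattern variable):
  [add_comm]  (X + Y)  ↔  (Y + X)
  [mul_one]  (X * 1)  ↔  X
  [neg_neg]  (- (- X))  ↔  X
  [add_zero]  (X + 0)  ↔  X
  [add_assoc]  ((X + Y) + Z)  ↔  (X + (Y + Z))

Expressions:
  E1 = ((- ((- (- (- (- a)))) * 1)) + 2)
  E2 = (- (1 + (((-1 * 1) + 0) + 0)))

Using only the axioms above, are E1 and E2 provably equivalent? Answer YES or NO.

NO

The axioms are sound identities: if E1 ↔* E2 then E1 and E2 evaluate identically under any assignment.
Under a=0: E1 evaluates to 2, E2 to 0. Distinct ⇒ no rewrite sequence connects them.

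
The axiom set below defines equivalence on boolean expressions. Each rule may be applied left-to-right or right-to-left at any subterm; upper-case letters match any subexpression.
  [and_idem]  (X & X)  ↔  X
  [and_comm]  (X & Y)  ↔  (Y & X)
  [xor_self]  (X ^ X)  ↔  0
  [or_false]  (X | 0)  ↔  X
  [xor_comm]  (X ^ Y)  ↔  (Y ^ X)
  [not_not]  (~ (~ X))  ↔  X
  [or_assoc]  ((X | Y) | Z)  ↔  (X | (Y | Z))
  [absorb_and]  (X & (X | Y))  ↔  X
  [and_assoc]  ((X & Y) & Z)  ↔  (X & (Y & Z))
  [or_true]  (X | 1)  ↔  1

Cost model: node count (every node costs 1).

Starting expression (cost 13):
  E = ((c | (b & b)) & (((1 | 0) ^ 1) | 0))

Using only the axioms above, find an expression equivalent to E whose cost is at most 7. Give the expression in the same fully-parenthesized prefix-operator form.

((c | b) & (1 ^ 1))   [cost 7]

(1) (((1 | 0) ^ 1) | 0)  =[or_false →]=  ((1 | 0) ^ 1)    ⊢ ((c | (b & b)) & ((1 | 0) ^ 1))
(2) (b & b)  =[and_idem →]=  b    ⊢ ((c | b) & ((1 | 0) ^ 1))
(3) (1 | 0)  =[or_false →]=  1    ⊢ cost 7, within 7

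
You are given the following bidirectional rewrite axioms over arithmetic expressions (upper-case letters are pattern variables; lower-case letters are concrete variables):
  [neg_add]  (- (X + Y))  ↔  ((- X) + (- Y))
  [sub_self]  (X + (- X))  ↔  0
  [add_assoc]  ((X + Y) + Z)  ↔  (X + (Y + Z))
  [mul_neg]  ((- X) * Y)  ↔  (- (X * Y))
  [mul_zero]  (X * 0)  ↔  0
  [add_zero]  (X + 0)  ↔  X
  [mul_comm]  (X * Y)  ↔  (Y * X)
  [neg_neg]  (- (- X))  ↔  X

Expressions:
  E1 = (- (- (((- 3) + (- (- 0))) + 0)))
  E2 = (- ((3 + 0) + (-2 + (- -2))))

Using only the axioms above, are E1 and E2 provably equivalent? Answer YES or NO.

(1) (- (- 0))  =[neg_neg →]=  0    ⊢ (- (- (((- 3) + 0) + 0)))
(2) (- (- (((- 3) + 0) + 0)))  =[neg_neg →]=  (((- 3) + 0) + 0)
(3) ((- 3) + 0)  =[add_zero →]=  (- 3)    ⊢ ((- 3) + 0)
(4) ((- 3) + 0)  =[add_zero →]=  (- 3)
(5) 3  =[add_zero ←]=  (3 + 0)    ⊢ (- (3 + 0))
(6) 3  =[add_zero ←]=  (3 + 0)    ⊢ (- ((3 + 0) + 0))
(7) 0  =[sub_self ←]=  (-2 + (- -2))    ⊢ E2

YES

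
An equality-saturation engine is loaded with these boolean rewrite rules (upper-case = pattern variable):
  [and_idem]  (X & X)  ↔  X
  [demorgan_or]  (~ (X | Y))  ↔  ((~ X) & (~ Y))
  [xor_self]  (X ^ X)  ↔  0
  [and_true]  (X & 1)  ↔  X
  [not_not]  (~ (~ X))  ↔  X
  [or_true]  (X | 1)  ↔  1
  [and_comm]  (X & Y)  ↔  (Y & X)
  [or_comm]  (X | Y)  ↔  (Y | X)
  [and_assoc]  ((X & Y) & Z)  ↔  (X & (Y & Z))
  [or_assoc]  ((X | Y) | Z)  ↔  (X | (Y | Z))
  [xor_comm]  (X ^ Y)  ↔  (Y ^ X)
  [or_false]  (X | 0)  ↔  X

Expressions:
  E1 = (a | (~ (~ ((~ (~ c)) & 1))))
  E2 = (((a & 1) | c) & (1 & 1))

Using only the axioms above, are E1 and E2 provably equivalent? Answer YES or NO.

YES

step 1: and_true (→) rewrites ((~ (~ c)) & 1) into (~ (~ c)), now (a | (~ (~ (~ (~ c)))))
step 2: not_not (→) rewrites (~ (~ (~ c))) into (~ c), now (a | (~ (~ c)))
step 3: not_not (→) rewrites (~ (~ c)) into c, now (a | c)
step 4: and_true (←) rewrites a into (a & 1), now ((a & 1) | c)
step 5: and_true (←) rewrites ((a & 1) | c) into (((a & 1) | c) & 1)
step 6: and_true (←) rewrites 1 into (1 & 1), which is E2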